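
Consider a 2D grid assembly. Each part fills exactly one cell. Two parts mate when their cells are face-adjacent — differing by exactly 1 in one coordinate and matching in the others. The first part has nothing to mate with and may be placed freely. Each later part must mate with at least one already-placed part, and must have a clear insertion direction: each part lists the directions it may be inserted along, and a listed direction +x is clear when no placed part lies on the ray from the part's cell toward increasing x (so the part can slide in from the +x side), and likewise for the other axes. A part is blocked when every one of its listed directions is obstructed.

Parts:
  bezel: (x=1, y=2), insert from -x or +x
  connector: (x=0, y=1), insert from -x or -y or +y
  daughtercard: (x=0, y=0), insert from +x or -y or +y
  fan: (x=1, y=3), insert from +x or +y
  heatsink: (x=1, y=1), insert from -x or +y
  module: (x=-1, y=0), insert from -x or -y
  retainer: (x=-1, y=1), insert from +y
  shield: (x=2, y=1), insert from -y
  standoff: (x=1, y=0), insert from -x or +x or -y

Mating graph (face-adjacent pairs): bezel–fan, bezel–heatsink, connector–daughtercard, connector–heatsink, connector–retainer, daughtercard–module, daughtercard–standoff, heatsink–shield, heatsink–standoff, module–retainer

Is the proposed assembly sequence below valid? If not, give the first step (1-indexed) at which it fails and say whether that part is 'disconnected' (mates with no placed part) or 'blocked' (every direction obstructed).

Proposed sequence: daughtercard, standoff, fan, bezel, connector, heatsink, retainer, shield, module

1. daughtercard@(0, 0) [+x clear] — {daughtercard}
2. standoff@(1, 0) [+x clear] — {daughtercard, standoff}
3. fan@(1, 3) — no placed neighbour ⇒ disconnected

Invalid at step 3 (disconnected)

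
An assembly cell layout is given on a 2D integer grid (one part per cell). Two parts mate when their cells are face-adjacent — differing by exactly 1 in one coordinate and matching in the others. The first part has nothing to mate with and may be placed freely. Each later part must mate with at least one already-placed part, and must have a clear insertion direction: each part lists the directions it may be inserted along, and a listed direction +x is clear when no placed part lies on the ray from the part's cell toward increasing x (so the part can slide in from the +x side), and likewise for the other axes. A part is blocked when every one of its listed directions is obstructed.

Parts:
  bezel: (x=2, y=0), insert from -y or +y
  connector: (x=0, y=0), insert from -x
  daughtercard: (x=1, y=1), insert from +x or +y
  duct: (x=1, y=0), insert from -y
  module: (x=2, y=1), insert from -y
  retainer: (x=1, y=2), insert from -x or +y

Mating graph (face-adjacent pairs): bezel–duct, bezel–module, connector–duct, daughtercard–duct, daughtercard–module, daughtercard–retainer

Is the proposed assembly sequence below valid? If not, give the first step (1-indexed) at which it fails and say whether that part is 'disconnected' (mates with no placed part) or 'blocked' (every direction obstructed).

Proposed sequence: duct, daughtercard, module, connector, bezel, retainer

Valid

1. duct@(1, 0) [-y clear] — {duct}
2. daughtercard@(1, 1) [+x clear] — {daughtercard, duct}
3. module@(2, 1) [-y clear] — {daughtercard, duct, module}
4. connector@(0, 0) [-x clear] — {connector, daughtercard, duct, module}
5. bezel@(2, 0) [-y clear] — {bezel, connector, daughtercard, duct, module}
6. retainer@(1, 2) [-x clear] — {bezel, connector, daughtercard, duct, module, retainer}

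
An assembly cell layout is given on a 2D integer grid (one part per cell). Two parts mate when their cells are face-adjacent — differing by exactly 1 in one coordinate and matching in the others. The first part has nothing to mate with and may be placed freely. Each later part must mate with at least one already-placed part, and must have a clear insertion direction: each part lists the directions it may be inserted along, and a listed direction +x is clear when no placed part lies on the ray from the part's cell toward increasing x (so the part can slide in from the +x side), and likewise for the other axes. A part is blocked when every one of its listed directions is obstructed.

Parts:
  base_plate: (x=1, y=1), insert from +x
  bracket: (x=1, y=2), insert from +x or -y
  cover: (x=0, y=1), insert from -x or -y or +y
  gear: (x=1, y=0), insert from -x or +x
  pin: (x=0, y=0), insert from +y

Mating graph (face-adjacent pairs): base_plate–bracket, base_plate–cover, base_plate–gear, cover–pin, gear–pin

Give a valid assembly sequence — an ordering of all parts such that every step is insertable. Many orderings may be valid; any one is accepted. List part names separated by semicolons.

1. pin@(0, 0) [+y clear] — {pin}
2. cover@(0, 1) [-x clear] — {cover, pin}
3. gear@(1, 0) [+x clear] — {cover, gear, pin}
4. base_plate@(1, 1) [+x clear] — {base_plate, cover, gear, pin}
5. bracket@(1, 2) [+x clear] — {base_plate, bracket, cover, gear, pin}

pin; cover; gear; base_plate; bracket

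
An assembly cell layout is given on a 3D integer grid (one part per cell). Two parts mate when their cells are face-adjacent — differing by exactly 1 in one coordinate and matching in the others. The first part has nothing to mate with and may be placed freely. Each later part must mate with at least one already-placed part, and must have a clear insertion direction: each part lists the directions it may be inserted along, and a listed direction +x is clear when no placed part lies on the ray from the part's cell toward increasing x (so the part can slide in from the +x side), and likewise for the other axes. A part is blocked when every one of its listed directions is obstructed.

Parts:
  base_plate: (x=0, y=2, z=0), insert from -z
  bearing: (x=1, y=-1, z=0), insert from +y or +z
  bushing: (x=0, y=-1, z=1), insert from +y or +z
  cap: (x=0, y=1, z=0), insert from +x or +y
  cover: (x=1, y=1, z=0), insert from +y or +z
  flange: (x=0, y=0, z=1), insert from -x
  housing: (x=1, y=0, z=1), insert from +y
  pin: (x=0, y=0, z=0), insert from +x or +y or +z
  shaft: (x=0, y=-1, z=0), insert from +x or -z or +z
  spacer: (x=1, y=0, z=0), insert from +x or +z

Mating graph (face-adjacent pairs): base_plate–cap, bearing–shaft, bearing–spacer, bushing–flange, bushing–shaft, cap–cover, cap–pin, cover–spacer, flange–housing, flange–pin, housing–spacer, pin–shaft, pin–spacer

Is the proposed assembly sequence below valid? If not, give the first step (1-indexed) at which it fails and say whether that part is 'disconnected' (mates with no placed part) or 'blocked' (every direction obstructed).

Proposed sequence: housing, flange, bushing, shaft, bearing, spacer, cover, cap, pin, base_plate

Invalid at step 9 (blocked)

1. housing@(1, 0, 1) [+y clear] — {housing}
2. flange@(0, 0, 1) [-x clear] — {flange, housing}
3. bushing@(0, -1, 1) [+z clear] — {bushing, flange, housing}
4. shaft@(0, -1, 0) [+x clear] — {bushing, flange, housing, shaft}
5. bearing@(1, -1, 0) [+y clear] — {bearing, bushing, flange, housing, shaft}
6. spacer@(1, 0, 0) [+x clear] — {bearing, bushing, flange, housing, shaft, spacer}
7. cover@(1, 1, 0) [+y clear] — {bearing, bushing, cover, flange, housing, shaft, spacer}
8. cap@(0, 1, 0) [+y clear] — {bearing, bushing, cap, cover, flange, housing, shaft, spacer}
9. pin@(0, 0, 0) — +x/+y/+z all obstructed ⇒ blocked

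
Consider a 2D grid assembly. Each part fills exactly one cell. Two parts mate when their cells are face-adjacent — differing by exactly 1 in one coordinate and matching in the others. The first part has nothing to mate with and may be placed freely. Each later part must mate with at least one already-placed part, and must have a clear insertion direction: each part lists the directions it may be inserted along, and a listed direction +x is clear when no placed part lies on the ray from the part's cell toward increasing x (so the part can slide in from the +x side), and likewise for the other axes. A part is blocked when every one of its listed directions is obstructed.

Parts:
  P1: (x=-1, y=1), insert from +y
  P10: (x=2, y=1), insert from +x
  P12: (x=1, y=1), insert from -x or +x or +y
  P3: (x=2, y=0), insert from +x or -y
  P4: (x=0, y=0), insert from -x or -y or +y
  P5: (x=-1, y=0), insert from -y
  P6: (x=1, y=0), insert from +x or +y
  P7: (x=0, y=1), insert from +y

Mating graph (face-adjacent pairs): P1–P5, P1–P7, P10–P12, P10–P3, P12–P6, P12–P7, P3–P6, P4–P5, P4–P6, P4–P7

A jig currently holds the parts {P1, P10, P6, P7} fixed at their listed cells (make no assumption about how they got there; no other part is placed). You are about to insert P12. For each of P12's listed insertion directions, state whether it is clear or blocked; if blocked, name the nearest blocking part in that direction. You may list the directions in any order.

+x: blocked by P10; +y: clear; -x: blocked by P7

-x: nearest on ray is P7@(0, 1) ⇒ blocked
+x: nearest on ray is P10@(2, 1) ⇒ blocked
+y: ray from P12(1, 1) has no placed part ⇒ clear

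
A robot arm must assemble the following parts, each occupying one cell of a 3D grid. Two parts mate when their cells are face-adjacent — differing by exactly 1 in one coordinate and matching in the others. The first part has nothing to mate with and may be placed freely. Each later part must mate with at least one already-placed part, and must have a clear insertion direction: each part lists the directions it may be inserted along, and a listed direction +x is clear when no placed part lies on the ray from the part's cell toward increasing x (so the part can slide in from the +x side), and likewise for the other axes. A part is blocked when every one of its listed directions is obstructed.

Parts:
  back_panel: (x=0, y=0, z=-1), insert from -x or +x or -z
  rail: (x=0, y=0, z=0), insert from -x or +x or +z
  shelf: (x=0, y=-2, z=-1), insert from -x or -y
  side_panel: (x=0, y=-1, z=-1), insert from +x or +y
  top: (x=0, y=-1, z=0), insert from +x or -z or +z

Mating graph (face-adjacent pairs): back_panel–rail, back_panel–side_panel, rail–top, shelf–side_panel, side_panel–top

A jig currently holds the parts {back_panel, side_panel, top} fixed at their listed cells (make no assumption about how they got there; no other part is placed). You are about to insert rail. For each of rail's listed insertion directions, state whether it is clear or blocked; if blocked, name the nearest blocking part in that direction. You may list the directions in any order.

-x: ray from rail(0, 0, 0) has no placed part ⇒ clear
+x: ray from rail(0, 0, 0) has no placed part ⇒ clear
+z: ray from rail(0, 0, 0) has no placed part ⇒ clear

+x: clear; +z: clear; -x: clear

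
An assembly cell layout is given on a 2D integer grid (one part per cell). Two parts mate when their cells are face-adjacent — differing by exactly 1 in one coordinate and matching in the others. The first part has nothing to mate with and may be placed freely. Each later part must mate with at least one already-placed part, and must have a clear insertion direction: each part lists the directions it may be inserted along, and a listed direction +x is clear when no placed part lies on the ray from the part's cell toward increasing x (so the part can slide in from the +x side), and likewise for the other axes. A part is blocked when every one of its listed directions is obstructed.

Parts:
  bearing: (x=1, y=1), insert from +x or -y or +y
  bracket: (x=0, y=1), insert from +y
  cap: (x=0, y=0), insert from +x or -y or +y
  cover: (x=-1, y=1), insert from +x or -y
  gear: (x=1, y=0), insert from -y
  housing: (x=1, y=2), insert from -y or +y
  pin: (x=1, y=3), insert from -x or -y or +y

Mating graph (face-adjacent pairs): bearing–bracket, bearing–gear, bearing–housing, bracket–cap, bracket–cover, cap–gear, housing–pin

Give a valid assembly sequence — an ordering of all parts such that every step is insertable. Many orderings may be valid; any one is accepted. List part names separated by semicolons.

1. gear@(1, 0) [-y clear] — {gear}
2. cap@(0, 0) [-y clear] — {cap, gear}
3. bearing@(1, 1) [+x clear] — {bearing, cap, gear}
4. bracket@(0, 1) [+y clear] — {bearing, bracket, cap, gear}
5. housing@(1, 2) [+y clear] — {bearing, bracket, cap, gear, housing}
6. pin@(1, 3) [-x clear] — {bearing, bracket, cap, gear, housing, pin}
7. cover@(-1, 1) [-y clear] — {bearing, bracket, cap, cover, gear, housing, pin}

gear; cap; bearing; bracket; housing; pin; cover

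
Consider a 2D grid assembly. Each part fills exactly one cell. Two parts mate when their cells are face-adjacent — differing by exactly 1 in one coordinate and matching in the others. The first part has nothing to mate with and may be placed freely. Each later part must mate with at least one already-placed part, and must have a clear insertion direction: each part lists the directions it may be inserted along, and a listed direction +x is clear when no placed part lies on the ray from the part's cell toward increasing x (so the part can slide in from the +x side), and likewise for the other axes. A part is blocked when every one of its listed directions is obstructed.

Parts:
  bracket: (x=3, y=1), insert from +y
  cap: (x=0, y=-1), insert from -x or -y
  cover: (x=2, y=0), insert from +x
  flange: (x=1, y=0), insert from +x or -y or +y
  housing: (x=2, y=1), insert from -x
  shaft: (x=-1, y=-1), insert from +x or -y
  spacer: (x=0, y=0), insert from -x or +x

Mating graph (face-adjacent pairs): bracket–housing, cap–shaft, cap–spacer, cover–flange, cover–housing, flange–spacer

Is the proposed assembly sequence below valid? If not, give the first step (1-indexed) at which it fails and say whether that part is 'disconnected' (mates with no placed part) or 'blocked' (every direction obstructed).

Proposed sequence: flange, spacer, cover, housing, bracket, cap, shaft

Valid

1. flange@(1, 0) [+x clear] — {flange}
2. spacer@(0, 0) [-x clear] — {flange, spacer}
3. cover@(2, 0) [+x clear] — {cover, flange, spacer}
4. housing@(2, 1) [-x clear] — {cover, flange, housing, spacer}
5. bracket@(3, 1) [+y clear] — {bracket, cover, flange, housing, spacer}
6. cap@(0, -1) [-x clear] — {bracket, cap, cover, flange, housing, spacer}
7. shaft@(-1, -1) [-y clear] — {bracket, cap, cover, flange, housing, shaft, spacer}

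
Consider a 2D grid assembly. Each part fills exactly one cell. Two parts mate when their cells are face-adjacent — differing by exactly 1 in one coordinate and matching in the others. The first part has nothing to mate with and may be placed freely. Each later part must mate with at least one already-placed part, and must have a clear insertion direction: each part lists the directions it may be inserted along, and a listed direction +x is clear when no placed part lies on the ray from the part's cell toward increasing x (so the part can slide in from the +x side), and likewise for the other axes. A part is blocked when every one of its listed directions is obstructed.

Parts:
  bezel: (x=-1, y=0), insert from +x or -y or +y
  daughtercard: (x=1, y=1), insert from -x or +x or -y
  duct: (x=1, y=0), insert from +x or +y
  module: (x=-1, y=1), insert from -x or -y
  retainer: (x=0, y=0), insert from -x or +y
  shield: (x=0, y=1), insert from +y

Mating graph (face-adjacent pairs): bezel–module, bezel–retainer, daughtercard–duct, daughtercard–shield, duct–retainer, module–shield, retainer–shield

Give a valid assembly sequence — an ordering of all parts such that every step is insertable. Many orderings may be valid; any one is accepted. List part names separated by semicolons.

module; bezel; retainer; duct; daughtercard; shield

1. module@(-1, 1) [-x clear] — {module}
2. bezel@(-1, 0) [+x clear] — {bezel, module}
3. retainer@(0, 0) [+y clear] — {bezel, module, retainer}
4. duct@(1, 0) [+x clear] — {bezel, duct, module, retainer}
5. daughtercard@(1, 1) [+x clear] — {bezel, daughtercard, duct, module, retainer}
6. shield@(0, 1) [+y clear] — {bezel, daughtercard, duct, module, retainer, shield}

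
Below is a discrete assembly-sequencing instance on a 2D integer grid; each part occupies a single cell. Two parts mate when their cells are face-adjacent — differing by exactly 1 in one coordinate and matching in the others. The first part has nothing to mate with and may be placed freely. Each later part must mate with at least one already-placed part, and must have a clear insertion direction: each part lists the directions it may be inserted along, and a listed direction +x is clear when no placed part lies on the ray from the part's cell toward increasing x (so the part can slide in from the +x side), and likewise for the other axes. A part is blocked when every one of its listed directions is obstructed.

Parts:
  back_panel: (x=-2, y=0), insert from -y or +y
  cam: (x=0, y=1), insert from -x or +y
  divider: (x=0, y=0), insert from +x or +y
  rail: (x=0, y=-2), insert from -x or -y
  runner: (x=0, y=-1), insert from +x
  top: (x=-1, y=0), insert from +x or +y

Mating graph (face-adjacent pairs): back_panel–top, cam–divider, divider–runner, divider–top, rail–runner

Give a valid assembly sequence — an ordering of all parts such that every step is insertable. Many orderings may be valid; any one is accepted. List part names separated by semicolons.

1. runner@(0, -1) [+x clear] — {runner}
2. rail@(0, -2) [-x clear] — {rail, runner}
3. divider@(0, 0) [+x clear] — {divider, rail, runner}
4. top@(-1, 0) [+y clear] — {divider, rail, runner, top}
5. back_panel@(-2, 0) [-y clear] — {back_panel, divider, rail, runner, top}
6. cam@(0, 1) [-x clear] — {back_panel, cam, divider, rail, runner, top}

runner; rail; divider; top; back_panel; cam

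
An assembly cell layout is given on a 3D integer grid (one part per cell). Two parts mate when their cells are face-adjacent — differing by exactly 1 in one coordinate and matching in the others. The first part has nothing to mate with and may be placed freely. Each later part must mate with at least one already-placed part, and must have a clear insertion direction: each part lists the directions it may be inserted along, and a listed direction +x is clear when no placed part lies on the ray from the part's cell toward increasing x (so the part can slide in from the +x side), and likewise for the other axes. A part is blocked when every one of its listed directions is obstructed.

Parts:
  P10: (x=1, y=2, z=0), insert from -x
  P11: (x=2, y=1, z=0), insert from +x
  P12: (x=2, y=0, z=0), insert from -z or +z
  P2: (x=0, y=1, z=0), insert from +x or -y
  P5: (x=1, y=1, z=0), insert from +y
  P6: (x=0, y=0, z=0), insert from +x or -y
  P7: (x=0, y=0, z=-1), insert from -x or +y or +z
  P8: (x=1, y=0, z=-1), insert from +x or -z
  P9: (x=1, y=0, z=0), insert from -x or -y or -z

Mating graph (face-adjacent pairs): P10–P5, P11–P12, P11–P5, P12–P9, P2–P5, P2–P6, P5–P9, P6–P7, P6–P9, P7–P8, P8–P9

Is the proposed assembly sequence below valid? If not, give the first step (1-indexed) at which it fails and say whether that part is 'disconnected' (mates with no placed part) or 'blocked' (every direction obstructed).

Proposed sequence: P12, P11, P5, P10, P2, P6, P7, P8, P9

Valid

1. P12@(2, 0, 0) [-z clear] — {P12}
2. P11@(2, 1, 0) [+x clear] — {P11, P12}
3. P5@(1, 1, 0) [+y clear] — {P11, P12, P5}
4. P10@(1, 2, 0) [-x clear] — {P10, P11, P12, P5}
5. P2@(0, 1, 0) [-y clear] — {P10, P11, P12, P2, P5}
6. P6@(0, 0, 0) [-y clear] — {P10, P11, P12, P2, P5, P6}
7. P7@(0, 0, -1) [-x clear] — {P10, P11, P12, P2, P5, P6, P7}
8. P8@(1, 0, -1) [+x clear] — {P10, P11, P12, P2, P5, P6, P7, P8}
9. P9@(1, 0, 0) [-y clear] — {P10, P11, P12, P2, P5, P6, P7, P8, P9}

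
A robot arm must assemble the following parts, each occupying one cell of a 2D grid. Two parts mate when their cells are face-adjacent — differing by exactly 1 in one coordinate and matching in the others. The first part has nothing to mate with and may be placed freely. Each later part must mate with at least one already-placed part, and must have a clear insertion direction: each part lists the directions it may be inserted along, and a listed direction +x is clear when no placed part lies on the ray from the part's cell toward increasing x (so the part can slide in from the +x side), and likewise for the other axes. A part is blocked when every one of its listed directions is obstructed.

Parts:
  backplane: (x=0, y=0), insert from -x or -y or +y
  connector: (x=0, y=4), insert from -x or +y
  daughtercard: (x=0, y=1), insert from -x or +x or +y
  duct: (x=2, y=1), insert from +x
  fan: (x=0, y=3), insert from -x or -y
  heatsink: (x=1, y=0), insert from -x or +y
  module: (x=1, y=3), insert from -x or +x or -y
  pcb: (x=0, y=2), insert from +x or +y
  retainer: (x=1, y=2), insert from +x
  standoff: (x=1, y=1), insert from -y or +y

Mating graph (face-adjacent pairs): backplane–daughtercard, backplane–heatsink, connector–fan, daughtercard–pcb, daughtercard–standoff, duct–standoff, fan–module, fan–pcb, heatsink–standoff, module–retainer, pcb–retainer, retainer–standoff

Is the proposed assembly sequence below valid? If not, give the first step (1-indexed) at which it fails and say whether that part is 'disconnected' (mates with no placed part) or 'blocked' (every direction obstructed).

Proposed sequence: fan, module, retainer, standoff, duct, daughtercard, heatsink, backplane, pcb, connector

Invalid at step 9 (blocked)

1. fan@(0, 3) [-x clear] — {fan}
2. module@(1, 3) [+x clear] — {fan, module}
3. retainer@(1, 2) [+x clear] — {fan, module, retainer}
4. standoff@(1, 1) [-y clear] — {fan, module, retainer, standoff}
5. duct@(2, 1) [+x clear] — {duct, fan, module, retainer, standoff}
6. daughtercard@(0, 1) [-x clear] — {daughtercard, duct, fan, module, retainer, standoff}
7. heatsink@(1, 0) [-x clear] — {daughtercard, duct, fan, heatsink, module, retainer, standoff}
8. backplane@(0, 0) [-x clear] — {backplane, daughtercard, duct, fan, heatsink, module, retainer, standoff}
9. pcb@(0, 2) — +x/+y all obstructed ⇒ blocked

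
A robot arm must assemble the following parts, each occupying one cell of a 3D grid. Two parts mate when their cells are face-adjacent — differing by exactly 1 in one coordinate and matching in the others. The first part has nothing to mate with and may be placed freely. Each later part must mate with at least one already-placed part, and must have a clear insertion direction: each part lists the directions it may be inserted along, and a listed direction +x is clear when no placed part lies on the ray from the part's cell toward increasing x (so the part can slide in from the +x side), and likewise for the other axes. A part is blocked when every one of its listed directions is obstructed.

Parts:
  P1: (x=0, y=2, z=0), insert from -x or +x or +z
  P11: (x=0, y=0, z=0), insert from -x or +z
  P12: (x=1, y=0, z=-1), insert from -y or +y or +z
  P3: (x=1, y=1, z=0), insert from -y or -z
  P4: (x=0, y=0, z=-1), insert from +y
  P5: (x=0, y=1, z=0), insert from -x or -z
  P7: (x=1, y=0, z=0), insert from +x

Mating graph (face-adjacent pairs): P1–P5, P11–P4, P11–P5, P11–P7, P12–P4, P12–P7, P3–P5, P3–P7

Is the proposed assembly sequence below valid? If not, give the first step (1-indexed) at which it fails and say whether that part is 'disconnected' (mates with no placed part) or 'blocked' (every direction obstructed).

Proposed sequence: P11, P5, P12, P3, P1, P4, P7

1. P11@(0, 0, 0) [-x clear] — {P11}
2. P5@(0, 1, 0) [-x clear] — {P11, P5}
3. P12@(1, 0, -1) — no placed neighbour ⇒ disconnected

Invalid at step 3 (disconnected)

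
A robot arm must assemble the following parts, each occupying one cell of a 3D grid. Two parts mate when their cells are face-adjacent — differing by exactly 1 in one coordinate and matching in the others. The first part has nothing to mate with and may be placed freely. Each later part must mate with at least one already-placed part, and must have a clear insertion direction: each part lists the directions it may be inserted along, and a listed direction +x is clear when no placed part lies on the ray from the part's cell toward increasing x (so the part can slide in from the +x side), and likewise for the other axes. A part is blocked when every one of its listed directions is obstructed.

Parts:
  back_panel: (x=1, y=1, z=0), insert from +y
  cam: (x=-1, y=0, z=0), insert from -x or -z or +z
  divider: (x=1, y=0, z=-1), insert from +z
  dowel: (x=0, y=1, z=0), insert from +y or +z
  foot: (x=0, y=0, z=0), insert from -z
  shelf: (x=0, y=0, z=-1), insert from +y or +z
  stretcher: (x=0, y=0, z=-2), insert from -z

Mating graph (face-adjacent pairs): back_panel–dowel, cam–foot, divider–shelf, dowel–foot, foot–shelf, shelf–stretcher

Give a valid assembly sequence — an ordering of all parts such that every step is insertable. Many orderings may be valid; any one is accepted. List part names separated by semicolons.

1. foot@(0, 0, 0) [-z clear] — {foot}
2. shelf@(0, 0, -1) [+y clear] — {foot, shelf}
3. divider@(1, 0, -1) [+z clear] — {divider, foot, shelf}
4. stretcher@(0, 0, -2) [-z clear] — {divider, foot, shelf, stretcher}
5. dowel@(0, 1, 0) [+y clear] — {divider, dowel, foot, shelf, stretcher}
6. back_panel@(1, 1, 0) [+y clear] — {back_panel, divider, dowel, foot, shelf, stretcher}
7. cam@(-1, 0, 0) [-x clear] — {back_panel, cam, divider, dowel, foot, shelf, stretcher}

foot; shelf; divider; stretcher; dowel; back_panel; cam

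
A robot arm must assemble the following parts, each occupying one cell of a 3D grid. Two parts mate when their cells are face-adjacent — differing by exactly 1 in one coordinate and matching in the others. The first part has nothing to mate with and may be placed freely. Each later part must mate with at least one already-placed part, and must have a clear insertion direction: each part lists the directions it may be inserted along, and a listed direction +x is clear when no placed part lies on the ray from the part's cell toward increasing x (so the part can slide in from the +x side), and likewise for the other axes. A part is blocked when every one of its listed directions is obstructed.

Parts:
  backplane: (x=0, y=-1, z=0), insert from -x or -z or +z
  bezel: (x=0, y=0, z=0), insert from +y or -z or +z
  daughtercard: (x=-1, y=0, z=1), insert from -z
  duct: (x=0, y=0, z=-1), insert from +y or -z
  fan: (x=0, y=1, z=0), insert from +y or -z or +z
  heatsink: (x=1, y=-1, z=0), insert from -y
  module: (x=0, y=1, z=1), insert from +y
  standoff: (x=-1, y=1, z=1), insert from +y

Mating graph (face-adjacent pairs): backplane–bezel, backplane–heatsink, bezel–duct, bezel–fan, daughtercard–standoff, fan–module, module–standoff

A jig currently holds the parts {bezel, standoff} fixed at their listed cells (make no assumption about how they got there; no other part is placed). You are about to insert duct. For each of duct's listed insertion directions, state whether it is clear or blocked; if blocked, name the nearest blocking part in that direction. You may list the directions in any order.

+y: ray from duct(0, 0, -1) has no placed part ⇒ clear
-z: ray from duct(0, 0, -1) has no placed part ⇒ clear

+y: clear; -z: clear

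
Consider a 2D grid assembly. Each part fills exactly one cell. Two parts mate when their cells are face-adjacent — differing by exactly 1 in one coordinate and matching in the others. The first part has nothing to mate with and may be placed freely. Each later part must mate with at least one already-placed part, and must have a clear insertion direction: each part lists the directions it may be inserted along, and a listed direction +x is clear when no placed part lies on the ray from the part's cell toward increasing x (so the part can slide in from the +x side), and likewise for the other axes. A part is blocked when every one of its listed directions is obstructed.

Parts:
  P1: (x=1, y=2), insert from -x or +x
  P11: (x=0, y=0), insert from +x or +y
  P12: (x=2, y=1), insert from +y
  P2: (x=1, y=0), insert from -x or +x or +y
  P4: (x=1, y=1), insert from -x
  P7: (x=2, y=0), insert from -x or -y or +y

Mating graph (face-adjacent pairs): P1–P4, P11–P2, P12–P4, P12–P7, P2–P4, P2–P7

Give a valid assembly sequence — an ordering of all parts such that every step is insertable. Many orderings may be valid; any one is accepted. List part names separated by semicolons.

1. P2@(1, 0) [-x clear] — {P2}
2. P4@(1, 1) [-x clear] — {P2, P4}
3. P12@(2, 1) [+y clear] — {P12, P2, P4}
4. P1@(1, 2) [-x clear] — {P1, P12, P2, P4}
5. P7@(2, 0) [-y clear] — {P1, P12, P2, P4, P7}
6. P11@(0, 0) [+y clear] — {P1, P11, P12, P2, P4, P7}

P2; P4; P12; P1; P7; P11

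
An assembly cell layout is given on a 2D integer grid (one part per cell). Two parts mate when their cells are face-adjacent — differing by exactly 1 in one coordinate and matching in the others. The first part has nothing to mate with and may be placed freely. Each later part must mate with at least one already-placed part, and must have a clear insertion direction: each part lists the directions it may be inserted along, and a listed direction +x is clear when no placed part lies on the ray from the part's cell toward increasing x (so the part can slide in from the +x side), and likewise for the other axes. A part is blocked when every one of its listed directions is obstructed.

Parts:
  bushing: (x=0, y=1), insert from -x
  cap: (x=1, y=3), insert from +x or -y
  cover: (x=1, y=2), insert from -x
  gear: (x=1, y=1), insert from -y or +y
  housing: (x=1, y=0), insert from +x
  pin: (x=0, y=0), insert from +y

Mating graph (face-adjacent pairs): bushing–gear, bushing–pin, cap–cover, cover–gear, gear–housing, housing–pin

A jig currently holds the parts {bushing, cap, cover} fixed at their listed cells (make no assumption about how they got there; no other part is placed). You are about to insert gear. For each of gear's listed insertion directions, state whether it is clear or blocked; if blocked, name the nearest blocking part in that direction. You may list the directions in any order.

-y: ray from gear(1, 1) has no placed part ⇒ clear
+y: nearest on ray is cover@(1, 2) ⇒ blocked

+y: blocked by cover; -y: clear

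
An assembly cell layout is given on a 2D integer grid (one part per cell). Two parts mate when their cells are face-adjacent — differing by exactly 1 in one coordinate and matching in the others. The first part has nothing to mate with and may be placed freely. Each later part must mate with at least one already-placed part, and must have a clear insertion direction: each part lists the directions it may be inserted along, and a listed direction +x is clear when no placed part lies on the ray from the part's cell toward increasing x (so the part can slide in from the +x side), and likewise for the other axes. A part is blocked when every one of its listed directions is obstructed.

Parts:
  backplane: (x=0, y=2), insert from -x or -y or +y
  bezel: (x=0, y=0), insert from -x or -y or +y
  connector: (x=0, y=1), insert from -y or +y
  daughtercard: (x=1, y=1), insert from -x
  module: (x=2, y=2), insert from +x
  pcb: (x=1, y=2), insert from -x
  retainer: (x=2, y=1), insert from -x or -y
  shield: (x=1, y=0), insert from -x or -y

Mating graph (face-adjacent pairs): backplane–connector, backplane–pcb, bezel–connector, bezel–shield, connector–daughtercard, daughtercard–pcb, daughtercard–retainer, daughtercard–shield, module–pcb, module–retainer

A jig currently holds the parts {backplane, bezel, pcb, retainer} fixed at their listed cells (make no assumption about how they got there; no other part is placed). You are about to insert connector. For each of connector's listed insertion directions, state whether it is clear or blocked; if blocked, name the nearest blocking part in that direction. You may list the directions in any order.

+y: blocked by backplane; -y: blocked by bezel

-y: nearest on ray is bezel@(0, 0) ⇒ blocked
+y: nearest on ray is backplane@(0, 2) ⇒ blocked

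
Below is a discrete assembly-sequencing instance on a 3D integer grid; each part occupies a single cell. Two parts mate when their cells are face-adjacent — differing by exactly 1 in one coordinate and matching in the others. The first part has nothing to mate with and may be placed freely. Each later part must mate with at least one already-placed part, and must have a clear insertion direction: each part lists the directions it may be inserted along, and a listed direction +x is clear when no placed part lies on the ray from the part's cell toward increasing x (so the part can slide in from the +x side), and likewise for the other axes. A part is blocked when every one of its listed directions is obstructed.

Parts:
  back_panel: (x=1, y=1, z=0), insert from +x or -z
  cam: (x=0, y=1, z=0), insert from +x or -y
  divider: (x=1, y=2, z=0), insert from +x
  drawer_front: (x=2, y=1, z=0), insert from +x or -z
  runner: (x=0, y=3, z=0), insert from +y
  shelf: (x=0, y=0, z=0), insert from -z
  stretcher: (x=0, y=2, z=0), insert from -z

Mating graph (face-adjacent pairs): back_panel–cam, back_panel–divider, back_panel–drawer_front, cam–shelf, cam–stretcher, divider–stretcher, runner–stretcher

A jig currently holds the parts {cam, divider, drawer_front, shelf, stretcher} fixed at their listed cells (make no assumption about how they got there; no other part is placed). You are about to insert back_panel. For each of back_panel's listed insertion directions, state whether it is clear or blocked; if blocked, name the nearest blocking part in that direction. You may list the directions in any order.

+x: blocked by drawer_front; -z: clear

+x: nearest on ray is drawer_front@(2, 1, 0) ⇒ blocked
-z: ray from back_panel(1, 1, 0) has no placed part ⇒ clear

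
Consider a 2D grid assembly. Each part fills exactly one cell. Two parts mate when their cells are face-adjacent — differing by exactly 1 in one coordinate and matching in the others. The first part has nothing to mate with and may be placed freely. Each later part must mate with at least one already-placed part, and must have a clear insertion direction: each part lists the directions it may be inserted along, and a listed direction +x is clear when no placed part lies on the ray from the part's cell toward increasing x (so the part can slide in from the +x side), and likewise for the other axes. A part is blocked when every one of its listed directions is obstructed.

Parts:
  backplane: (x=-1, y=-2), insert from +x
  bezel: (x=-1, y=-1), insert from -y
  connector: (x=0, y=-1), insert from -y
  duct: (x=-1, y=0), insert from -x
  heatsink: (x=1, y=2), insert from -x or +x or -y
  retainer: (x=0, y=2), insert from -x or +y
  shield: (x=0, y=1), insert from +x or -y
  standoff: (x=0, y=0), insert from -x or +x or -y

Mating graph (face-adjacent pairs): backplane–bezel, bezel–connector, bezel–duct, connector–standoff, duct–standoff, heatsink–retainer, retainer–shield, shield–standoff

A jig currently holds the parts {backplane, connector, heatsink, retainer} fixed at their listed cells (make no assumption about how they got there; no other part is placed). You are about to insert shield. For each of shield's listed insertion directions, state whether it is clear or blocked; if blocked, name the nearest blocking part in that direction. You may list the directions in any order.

+x: clear; -y: blocked by connector

+x: ray from shield(0, 1) has no placed part ⇒ clear
-y: nearest on ray is connector@(0, -1) ⇒ blocked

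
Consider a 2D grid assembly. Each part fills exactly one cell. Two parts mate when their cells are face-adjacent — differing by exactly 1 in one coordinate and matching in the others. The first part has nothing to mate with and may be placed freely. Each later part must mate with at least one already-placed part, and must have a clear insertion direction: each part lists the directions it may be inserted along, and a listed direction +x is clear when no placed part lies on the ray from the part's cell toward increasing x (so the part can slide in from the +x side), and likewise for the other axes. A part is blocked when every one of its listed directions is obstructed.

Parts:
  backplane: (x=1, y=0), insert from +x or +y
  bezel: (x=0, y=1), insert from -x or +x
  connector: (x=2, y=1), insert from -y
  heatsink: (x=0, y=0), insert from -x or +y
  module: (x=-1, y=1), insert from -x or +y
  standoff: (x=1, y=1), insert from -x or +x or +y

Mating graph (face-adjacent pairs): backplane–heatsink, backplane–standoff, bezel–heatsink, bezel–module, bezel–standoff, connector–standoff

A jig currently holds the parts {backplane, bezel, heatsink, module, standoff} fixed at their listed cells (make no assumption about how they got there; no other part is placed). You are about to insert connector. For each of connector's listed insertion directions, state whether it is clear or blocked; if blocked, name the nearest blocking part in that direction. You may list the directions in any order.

-y: ray from connector(2, 1) has no placed part ⇒ clear

-y: clear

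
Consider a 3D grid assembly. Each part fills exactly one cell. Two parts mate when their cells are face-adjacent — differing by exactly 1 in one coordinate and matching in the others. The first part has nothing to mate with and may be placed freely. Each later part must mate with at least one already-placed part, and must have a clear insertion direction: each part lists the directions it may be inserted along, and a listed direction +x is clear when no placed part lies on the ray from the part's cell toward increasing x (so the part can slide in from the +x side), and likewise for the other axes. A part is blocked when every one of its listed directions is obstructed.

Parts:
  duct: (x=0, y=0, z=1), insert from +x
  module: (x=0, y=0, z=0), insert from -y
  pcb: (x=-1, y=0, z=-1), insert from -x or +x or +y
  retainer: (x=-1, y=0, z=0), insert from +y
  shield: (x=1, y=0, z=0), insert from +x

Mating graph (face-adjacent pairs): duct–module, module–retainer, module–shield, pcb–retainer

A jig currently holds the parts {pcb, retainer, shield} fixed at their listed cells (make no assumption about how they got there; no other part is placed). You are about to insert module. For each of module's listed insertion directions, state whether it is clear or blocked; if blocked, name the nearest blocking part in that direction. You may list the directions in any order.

-y: ray from module(0, 0, 0) has no placed part ⇒ clear

-y: clear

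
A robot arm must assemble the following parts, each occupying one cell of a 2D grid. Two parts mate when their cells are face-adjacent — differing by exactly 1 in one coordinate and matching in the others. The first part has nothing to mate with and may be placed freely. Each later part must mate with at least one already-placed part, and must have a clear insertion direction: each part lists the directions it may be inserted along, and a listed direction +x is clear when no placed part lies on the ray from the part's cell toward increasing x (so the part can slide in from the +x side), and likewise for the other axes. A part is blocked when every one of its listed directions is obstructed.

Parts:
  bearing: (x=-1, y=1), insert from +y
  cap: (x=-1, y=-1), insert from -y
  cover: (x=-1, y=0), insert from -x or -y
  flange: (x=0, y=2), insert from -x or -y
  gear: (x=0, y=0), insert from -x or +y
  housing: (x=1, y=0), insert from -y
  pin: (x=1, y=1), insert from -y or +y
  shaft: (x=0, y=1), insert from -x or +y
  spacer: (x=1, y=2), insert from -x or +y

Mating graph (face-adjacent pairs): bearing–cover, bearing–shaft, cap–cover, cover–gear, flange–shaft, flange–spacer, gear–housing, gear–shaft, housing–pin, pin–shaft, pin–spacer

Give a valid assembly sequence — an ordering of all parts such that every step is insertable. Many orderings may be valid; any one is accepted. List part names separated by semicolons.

1. spacer@(1, 2) [-x clear] — {spacer}
2. flange@(0, 2) [-x clear] — {flange, spacer}
3. pin@(1, 1) [-y clear] — {flange, pin, spacer}
4. shaft@(0, 1) [-x clear] — {flange, pin, shaft, spacer}
5. gear@(0, 0) [-x clear] — {flange, gear, pin, shaft, spacer}
6. cover@(-1, 0) [-x clear] — {cover, flange, gear, pin, shaft, spacer}
7. housing@(1, 0) [-y clear] — {cover, flange, gear, housing, pin, shaft, spacer}
8. cap@(-1, -1) [-y clear] — {cap, cover, flange, gear, housing, pin, shaft, spacer}
9. bearing@(-1, 1) [+y clear] — {bearing, cap, cover, flange, gear, housing, pin, shaft, spacer}

spacer; flange; pin; shaft; gear; cover; housing; cap; bearing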